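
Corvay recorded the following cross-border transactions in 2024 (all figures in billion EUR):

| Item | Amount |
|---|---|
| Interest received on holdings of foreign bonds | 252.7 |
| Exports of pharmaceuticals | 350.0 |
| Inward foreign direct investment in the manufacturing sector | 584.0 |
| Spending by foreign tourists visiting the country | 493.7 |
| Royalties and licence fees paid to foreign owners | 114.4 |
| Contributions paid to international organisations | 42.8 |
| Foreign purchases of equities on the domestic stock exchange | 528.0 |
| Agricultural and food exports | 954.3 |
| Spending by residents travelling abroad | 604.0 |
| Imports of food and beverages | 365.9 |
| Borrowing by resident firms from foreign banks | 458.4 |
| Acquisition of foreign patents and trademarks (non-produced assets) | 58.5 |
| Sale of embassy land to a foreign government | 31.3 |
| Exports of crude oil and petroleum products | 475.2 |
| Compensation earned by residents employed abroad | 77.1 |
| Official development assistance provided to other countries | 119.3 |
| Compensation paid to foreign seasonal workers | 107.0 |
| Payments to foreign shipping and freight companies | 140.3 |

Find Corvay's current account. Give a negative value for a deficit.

1109.3

Goods: 954.3 - 365.9 + 350.0 + 475.2 = 1413.6
Services: -604.0 - 140.3 + 493.7 - 114.4 = -365.0
Primary income: 77.1 + 252.7 - 107.0 = 222.8
Secondary income: -119.3 - 42.8 = -162.1
Current account = 1413.6 + (-365.0) + 222.8 + (-162.1) = 1109.3
(Excluded from the current account — financial account: inward foreign direct investment in the manufacturing sector 584.0, foreign purchases of equities on the domestic stock exchange 528.0, borrowing by resident firms from foreign banks 458.4; capital account: acquisition of foreign patents and trademarks (non-produced assets) 58.5, sale of embassy land to a foreign government 31.3.)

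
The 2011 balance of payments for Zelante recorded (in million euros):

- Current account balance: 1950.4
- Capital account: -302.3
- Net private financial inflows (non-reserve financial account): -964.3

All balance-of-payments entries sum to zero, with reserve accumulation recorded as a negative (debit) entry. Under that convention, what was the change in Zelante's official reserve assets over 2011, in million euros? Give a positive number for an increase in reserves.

Official reserve transactions balance = -(1950.4 + (-302.3) + (-964.3)) = -683.8
An accumulation of reserves is recorded as a debit (negative entry), so the change in the stock of reserves is the negative of that balance.
Change in official reserves = -(-683.8) = 683.8

683.8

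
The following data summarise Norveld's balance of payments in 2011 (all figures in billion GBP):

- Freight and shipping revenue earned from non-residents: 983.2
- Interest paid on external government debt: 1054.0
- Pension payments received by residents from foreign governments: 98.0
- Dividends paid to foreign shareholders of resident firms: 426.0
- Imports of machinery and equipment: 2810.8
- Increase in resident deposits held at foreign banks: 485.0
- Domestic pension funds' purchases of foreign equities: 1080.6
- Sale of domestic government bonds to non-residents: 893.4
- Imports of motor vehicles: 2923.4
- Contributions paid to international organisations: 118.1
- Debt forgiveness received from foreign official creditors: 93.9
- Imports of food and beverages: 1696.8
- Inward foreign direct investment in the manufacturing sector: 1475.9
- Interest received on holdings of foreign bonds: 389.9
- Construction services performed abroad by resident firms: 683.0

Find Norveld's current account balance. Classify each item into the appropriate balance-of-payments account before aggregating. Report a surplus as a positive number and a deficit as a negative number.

Goods: -2923.4 - 2810.8 - 1696.8 = -7431.0
Services: 683.0 + 983.2 = 1666.2
Primary income: -426.0 - 1054.0 + 389.9 = -1090.1
Secondary income: 98.0 - 118.1 = -20.1
Current account = (-7431.0) + 1666.2 + (-1090.1) + (-20.1) = -6875.0
(Excluded from the current account — financial account: increase in resident deposits held at foreign banks 485.0, domestic pension funds' purchases of foreign equities 1080.6, sale of domestic government bonds to non-residents 893.4, inward foreign direct investment in the manufacturing sector 1475.9; capital account: debt forgiveness received from foreign official creditors 93.9.)

-6875.0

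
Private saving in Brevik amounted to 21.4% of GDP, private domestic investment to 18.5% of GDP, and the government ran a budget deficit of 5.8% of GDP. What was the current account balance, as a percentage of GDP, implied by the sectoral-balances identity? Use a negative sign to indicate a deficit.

By the sectoral-balances identity, CA = (S_private - I) + (T - G).
Private balance = 21.4 - 18.5 = 2.9
Government balance (T - G) = -5.8
CA = 2.9 + (-5.8) = -2.9

-2.9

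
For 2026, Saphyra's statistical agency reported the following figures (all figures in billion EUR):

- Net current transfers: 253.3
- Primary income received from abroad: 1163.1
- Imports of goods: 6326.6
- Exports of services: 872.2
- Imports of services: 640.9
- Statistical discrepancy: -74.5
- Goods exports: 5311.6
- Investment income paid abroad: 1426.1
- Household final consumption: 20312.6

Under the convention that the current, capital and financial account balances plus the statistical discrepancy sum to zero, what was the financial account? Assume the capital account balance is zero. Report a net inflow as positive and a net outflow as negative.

Goods balance = 5311.6 - 6326.6 = -1015.0
Services balance = 872.2 - 640.9 = 231.3
Trade balance (goods + services) = -1015.0 + 231.3 = -783.7
Net primary income = 1163.1 - 1426.1 = -263.0
Net secondary income = 253.3
Current account = -783.7 + (-263.0) + 253.3 = -793.4
Financial account = -(-793.4 + (-74.5)) = 867.9

867.9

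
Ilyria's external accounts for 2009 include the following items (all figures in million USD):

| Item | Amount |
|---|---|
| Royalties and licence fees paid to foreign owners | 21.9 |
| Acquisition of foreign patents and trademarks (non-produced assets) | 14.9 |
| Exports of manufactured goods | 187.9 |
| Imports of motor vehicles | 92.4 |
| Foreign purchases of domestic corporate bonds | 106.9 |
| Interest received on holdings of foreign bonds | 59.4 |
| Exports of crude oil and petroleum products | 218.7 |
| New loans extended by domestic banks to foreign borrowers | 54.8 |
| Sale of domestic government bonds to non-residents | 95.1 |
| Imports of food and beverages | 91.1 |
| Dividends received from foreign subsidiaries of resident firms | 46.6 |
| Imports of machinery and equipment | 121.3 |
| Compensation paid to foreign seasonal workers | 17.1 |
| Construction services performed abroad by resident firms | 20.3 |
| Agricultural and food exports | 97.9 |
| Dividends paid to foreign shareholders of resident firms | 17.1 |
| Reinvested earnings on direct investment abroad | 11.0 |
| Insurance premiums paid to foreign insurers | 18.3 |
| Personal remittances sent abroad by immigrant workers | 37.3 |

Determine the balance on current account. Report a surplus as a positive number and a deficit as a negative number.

Goods: -91.1 - 92.4 - 121.3 + 97.9 + 218.7 + 187.9 = 199.7
Services: -18.3 - 21.9 + 20.3 = -19.9
Primary income: 11.0 + 59.4 + 46.6 - 17.1 - 17.1 = 82.8
Secondary income: -37.3
Current account = 199.7 + (-19.9) + 82.8 + (-37.3) = 225.3
(Excluded from the current account — capital account: acquisition of foreign patents and trademarks (non-produced assets) 14.9; financial account: foreign purchases of domestic corporate bonds 106.9, new loans extended by domestic banks to foreign borrowers 54.8, sale of domestic government bonds to non-residents 95.1.)

225.3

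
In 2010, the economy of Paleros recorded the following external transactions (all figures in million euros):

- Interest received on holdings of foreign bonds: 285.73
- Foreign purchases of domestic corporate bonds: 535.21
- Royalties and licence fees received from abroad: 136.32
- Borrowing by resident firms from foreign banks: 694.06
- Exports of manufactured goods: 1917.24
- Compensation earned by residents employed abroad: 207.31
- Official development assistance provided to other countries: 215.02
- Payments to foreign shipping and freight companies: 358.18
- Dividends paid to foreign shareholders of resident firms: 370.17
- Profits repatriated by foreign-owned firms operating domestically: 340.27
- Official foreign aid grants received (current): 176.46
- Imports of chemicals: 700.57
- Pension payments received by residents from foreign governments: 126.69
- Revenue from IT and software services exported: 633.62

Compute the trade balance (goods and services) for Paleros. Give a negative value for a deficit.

Goods: 1917.24 - 700.57 = 1216.67
Services: 136.32 + 633.62 - 358.18 = 411.76
Trade balance = 1216.67 + 411.76 = 1628.43
(Excluded from the trade balance — primary income: interest received on holdings of foreign bonds 285.73, compensation earned by residents employed abroad 207.31, dividends paid to foreign shareholders of resident firms 370.17, profits repatriated by foreign-owned firms operating domestically 340.27; financial account: foreign purchases of domestic corporate bonds 535.21, borrowing by resident firms from foreign banks 694.06; secondary income: official development assistance provided to other countries 215.02, official foreign aid grants received (current) 176.46, pension payments received by residents from foreign governments 126.69.)

1628.43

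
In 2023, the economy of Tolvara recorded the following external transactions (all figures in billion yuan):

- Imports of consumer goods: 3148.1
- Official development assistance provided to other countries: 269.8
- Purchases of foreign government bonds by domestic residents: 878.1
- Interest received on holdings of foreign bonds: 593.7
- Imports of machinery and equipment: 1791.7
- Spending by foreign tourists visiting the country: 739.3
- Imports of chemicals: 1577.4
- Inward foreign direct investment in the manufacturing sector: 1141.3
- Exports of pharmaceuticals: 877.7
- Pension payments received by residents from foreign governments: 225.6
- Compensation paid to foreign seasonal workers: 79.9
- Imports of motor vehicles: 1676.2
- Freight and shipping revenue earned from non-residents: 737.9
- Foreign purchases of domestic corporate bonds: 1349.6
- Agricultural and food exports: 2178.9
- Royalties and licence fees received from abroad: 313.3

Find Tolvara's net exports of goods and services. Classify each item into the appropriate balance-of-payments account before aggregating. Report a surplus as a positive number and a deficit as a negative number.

Goods: 2178.9 - 1577.4 - 1791.7 - 1676.2 - 3148.1 + 877.7 = -5136.8
Services: 739.3 + 313.3 + 737.9 = 1790.5
Trade balance = -5136.8 + 1790.5 = -3346.3
(Excluded from the trade balance — secondary income: official development assistance provided to other countries 269.8, pension payments received by residents from foreign governments 225.6; financial account: purchases of foreign government bonds by domestic residents 878.1, inward foreign direct investment in the manufacturing sector 1141.3, foreign purchases of domestic corporate bonds 1349.6; primary income: interest received on holdings of foreign bonds 593.7, compensation paid to foreign seasonal workers 79.9.)

-3346.3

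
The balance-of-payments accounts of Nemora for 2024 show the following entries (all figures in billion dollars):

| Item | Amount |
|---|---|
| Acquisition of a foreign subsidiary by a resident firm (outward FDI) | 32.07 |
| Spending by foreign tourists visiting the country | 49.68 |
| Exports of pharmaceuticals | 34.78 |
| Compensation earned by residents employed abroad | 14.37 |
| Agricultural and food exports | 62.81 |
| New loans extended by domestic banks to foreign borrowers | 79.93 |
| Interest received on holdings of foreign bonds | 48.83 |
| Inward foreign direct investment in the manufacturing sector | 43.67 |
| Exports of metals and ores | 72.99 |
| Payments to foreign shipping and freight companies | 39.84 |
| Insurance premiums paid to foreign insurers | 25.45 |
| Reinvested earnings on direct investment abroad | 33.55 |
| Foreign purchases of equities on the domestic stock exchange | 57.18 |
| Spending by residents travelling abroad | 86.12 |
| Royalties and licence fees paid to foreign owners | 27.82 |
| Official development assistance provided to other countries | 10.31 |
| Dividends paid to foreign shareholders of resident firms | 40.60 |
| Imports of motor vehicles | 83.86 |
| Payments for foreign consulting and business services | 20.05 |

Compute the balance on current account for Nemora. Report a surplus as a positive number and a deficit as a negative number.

-17.04

Goods: 34.78 + 62.81 + 72.99 - 83.86 = 86.72
Services: -25.45 - 39.84 - 20.05 - 27.82 - 86.12 + 49.68 = -149.60
Primary income: -40.60 + 48.83 + 14.37 + 33.55 = 56.15
Secondary income: -10.31
Current account = 86.72 + (-149.60) + 56.15 + (-10.31) = -17.04
(Excluded from the current account — financial account: acquisition of a foreign subsidiary by a resident firm (outward FDI) 32.07, new loans extended by domestic banks to foreign borrowers 79.93, inward foreign direct investment in the manufacturing sector 43.67, foreign purchases of equities on the domestic stock exchange 57.18.)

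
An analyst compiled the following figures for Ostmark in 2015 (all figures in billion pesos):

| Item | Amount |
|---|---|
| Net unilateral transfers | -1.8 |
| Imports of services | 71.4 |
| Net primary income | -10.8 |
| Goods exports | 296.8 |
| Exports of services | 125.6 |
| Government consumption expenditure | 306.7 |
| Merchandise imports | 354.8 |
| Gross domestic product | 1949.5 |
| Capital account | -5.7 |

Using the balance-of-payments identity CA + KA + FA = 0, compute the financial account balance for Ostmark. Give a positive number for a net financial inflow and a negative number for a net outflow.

Goods balance = 296.8 - 354.8 = -58.0
Services balance = 125.6 - 71.4 = 54.2
Trade balance (goods + services) = -58.0 + 54.2 = -3.8
Net primary income = -10.8
Net secondary income = -1.8
Current account = -3.8 + (-10.8) + (-1.8) = -16.4
Financial account = -(-16.4 + (-5.7)) = 22.1

22.1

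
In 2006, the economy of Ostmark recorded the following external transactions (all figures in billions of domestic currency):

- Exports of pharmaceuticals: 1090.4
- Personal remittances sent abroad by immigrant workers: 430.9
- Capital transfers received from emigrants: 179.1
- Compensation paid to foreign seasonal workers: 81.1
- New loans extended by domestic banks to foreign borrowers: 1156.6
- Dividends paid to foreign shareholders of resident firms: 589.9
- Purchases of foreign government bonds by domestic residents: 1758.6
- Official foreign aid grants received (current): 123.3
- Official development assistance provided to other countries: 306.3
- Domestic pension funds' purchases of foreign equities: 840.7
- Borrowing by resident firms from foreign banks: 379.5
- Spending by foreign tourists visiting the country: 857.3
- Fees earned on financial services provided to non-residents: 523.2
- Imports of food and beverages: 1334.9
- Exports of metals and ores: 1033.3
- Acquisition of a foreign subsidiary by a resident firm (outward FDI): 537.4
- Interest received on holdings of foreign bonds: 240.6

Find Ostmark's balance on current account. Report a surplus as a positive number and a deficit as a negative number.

Goods: -1334.9 + 1090.4 + 1033.3 = 788.8
Services: 857.3 + 523.2 = 1380.5
Primary income: 240.6 - 589.9 - 81.1 = -430.4
Secondary income: 123.3 - 430.9 - 306.3 = -613.9
Current account = 788.8 + 1380.5 + (-430.4) + (-613.9) = 1125.0
(Excluded from the current account — capital account: capital transfers received from emigrants 179.1; financial account: new loans extended by domestic banks to foreign borrowers 1156.6, purchases of foreign government bonds by domestic residents 1758.6, domestic pension funds' purchases of foreign equities 840.7, borrowing by resident firms from foreign banks 379.5, acquisition of a foreign subsidiary by a resident firm (outward FDI) 537.4.)

1125.0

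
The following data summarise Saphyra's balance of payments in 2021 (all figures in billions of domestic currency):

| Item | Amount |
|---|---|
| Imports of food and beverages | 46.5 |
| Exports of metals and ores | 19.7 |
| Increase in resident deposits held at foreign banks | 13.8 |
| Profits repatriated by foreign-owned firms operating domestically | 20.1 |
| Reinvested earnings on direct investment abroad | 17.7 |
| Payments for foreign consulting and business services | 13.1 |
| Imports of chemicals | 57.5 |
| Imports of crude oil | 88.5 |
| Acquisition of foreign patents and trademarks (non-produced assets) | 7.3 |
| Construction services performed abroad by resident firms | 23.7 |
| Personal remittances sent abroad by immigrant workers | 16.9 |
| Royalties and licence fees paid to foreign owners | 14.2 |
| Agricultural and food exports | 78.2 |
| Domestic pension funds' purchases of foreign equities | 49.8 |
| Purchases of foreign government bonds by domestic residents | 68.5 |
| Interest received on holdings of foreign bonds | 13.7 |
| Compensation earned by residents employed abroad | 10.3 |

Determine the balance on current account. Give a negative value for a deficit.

Goods: -88.5 - 46.5 + 78.2 + 19.7 - 57.5 = -94.6
Services: 23.7 - 13.1 - 14.2 = -3.6
Primary income: 10.3 - 20.1 + 17.7 + 13.7 = 21.6
Secondary income: -16.9
Current account = (-94.6) + (-3.6) + 21.6 + (-16.9) = -93.5
(Excluded from the current account — financial account: increase in resident deposits held at foreign banks 13.8, domestic pension funds' purchases of foreign equities 49.8, purchases of foreign government bonds by domestic residents 68.5; capital account: acquisition of foreign patents and trademarks (non-produced assets) 7.3.)

-93.5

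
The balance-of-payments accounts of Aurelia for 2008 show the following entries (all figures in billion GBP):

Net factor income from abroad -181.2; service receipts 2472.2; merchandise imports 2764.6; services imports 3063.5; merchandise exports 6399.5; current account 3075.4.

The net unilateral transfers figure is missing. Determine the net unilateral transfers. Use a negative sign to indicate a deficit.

213.0

Current account = goods balance + services balance + net primary income + net secondary income
Sum of the known components = 2862.4
Net unilateral transfers = CA - (known components) = 3075.4 - 2862.4 = 213.0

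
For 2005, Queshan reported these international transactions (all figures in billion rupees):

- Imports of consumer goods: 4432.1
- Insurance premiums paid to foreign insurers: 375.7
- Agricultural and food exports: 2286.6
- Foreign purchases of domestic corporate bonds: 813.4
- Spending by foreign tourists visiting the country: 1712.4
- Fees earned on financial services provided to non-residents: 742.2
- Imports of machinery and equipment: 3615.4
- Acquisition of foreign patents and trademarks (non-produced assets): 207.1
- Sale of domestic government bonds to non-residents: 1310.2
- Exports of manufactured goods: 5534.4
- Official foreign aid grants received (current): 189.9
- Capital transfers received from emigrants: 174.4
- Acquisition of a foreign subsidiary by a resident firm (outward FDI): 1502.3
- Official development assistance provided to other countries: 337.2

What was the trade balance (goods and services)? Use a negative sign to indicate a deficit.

1852.4

Goods: -4432.1 + 5534.4 + 2286.6 - 3615.4 = -226.5
Services: 742.2 + 1712.4 - 375.7 = 2078.9
Trade balance = -226.5 + 2078.9 = 1852.4
(Excluded from the trade balance — financial account: foreign purchases of domestic corporate bonds 813.4, sale of domestic government bonds to non-residents 1310.2, acquisition of a foreign subsidiary by a resident firm (outward FDI) 1502.3; capital account: acquisition of foreign patents and trademarks (non-produced assets) 207.1, capital transfers received from emigrants 174.4; secondary income: official foreign aid grants received (current) 189.9, official development assistance provided to other countries 337.2.)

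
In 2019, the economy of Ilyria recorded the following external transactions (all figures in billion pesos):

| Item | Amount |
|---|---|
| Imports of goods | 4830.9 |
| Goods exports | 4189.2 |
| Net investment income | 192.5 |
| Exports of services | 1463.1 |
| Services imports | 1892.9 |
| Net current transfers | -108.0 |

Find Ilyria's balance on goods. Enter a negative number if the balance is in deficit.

-641.7

Goods balance = 4189.2 - 4830.9 = -641.7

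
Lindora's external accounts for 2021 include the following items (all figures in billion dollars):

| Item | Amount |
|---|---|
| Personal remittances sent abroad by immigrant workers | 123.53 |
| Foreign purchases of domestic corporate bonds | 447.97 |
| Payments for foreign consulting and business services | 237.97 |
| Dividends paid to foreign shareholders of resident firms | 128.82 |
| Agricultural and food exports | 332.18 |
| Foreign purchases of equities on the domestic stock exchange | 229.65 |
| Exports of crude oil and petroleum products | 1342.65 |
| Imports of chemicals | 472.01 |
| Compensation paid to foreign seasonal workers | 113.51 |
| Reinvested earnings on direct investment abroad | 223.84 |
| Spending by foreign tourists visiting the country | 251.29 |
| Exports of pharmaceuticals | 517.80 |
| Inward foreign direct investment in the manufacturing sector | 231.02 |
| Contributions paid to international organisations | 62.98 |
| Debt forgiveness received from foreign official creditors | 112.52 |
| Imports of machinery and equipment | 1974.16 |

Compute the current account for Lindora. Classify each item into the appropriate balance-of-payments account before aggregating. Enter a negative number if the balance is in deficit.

-445.22

Goods: 517.80 - 472.01 + 332.18 + 1342.65 - 1974.16 = -253.54
Services: 251.29 - 237.97 = 13.32
Primary income: -113.51 - 128.82 + 223.84 = -18.49
Secondary income: -123.53 - 62.98 = -186.51
Current account = (-253.54) + 13.32 + (-18.49) + (-186.51) = -445.22
(Excluded from the current account — financial account: foreign purchases of domestic corporate bonds 447.97, foreign purchases of equities on the domestic stock exchange 229.65, inward foreign direct investment in the manufacturing sector 231.02; capital account: debt forgiveness received from foreign official creditors 112.52.)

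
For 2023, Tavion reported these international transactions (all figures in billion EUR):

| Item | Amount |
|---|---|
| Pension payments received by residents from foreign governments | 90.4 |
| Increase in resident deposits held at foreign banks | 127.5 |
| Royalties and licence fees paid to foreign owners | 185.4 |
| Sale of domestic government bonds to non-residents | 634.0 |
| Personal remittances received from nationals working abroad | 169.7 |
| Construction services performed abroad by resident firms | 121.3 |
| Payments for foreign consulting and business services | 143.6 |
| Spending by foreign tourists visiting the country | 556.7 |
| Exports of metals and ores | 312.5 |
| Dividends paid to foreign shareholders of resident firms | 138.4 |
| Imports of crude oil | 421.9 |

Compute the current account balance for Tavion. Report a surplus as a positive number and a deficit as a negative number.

361.3

Goods: 312.5 - 421.9 = -109.4
Services: -185.4 + 556.7 - 143.6 + 121.3 = 349.0
Primary income: -138.4
Secondary income: 169.7 + 90.4 = 260.1
Current account = (-109.4) + 349.0 + (-138.4) + 260.1 = 361.3
(Excluded from the current account — financial account: increase in resident deposits held at foreign banks 127.5, sale of domestic government bonds to non-residents 634.0.)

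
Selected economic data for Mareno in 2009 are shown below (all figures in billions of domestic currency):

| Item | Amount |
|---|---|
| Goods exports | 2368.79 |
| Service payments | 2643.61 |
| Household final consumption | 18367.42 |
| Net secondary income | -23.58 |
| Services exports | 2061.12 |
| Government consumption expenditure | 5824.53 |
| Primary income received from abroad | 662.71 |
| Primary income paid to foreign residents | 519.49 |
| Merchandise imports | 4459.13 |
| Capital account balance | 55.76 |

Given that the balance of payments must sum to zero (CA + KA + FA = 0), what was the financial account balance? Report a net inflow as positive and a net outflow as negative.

Goods balance = 2368.79 - 4459.13 = -2090.34
Services balance = 2061.12 - 2643.61 = -582.49
Trade balance (goods + services) = -2090.34 + (-582.49) = -2672.83
Net primary income = 662.71 - 519.49 = 143.22
Net secondary income = -23.58
Current account = -2672.83 + 143.22 + (-23.58) = -2553.19
Financial account = -(-2553.19 + 55.76) = 2497.43

2497.43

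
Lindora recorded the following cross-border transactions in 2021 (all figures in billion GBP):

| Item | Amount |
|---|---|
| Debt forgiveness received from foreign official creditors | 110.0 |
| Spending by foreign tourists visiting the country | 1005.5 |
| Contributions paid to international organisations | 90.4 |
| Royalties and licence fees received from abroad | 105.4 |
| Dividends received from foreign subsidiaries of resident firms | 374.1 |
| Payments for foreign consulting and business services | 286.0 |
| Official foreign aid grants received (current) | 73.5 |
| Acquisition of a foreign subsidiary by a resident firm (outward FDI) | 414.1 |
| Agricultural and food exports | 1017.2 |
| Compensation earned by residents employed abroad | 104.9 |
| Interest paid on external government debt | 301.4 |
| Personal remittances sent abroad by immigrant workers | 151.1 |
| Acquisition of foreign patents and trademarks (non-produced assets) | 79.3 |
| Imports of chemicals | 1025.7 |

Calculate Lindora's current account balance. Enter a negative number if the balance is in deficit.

826.0

Goods: -1025.7 + 1017.2 = -8.5
Services: 1005.5 + 105.4 - 286.0 = 824.9
Primary income: -301.4 + 374.1 + 104.9 = 177.6
Secondary income: -90.4 + 73.5 - 151.1 = -168.0
Current account = (-8.5) + 824.9 + 177.6 + (-168.0) = 826.0
(Excluded from the current account — capital account: debt forgiveness received from foreign official creditors 110.0, acquisition of foreign patents and trademarks (non-produced assets) 79.3; financial account: acquisition of a foreign subsidiary by a resident firm (outward FDI) 414.1.)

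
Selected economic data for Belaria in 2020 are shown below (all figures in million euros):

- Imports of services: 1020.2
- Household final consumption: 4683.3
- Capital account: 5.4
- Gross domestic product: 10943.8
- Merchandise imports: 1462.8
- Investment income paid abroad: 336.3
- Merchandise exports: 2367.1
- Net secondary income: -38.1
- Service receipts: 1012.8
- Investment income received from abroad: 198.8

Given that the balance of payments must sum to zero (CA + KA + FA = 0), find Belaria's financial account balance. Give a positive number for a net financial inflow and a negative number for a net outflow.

-726.7

Goods balance = 2367.1 - 1462.8 = 904.3
Services balance = 1012.8 - 1020.2 = -7.4
Trade balance (goods + services) = 904.3 + (-7.4) = 896.9
Net primary income = 198.8 - 336.3 = -137.5
Net secondary income = -38.1
Current account = 896.9 + (-137.5) + (-38.1) = 721.3
Financial account = -(721.3 + 5.4) = -726.7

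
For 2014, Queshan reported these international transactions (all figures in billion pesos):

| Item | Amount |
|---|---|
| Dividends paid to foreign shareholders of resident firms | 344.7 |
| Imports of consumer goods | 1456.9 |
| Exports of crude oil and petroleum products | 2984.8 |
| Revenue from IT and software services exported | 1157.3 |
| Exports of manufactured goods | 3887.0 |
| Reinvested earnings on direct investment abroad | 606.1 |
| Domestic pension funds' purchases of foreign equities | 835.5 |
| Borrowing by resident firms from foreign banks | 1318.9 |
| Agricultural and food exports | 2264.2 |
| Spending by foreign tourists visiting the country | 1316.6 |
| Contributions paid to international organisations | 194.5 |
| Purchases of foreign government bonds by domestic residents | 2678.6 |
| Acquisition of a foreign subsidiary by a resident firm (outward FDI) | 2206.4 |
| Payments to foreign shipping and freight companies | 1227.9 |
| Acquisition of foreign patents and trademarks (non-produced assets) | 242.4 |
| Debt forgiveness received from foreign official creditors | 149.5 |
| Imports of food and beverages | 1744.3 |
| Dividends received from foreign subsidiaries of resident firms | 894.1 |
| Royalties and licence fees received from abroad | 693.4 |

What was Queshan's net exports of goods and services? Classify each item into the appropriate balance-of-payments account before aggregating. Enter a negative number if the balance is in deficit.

7874.2

Goods: -1456.9 + 2984.8 + 2264.2 - 1744.3 + 3887.0 = 5934.8
Services: 693.4 + 1316.6 + 1157.3 - 1227.9 = 1939.4
Trade balance = 5934.8 + 1939.4 = 7874.2
(Excluded from the trade balance — primary income: dividends paid to foreign shareholders of resident firms 344.7, reinvested earnings on direct investment abroad 606.1, dividends received from foreign subsidiaries of resident firms 894.1; financial account: domestic pension funds' purchases of foreign equities 835.5, borrowing by resident firms from foreign banks 1318.9, purchases of foreign government bonds by domestic residents 2678.6, acquisition of a foreign subsidiary by a resident firm (outward FDI) 2206.4; secondary income: contributions paid to international organisations 194.5; capital account: acquisition of foreign patents and trademarks (non-produced assets) 242.4, debt forgiveness received from foreign official creditors 149.5.)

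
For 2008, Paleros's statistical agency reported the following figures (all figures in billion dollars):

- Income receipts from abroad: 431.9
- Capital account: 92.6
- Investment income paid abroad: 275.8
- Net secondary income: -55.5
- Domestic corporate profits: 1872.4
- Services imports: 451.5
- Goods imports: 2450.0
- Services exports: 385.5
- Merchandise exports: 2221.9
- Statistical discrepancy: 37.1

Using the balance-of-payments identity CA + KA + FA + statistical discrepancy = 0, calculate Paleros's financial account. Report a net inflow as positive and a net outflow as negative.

63.8

Goods balance = 2221.9 - 2450.0 = -228.1
Services balance = 385.5 - 451.5 = -66.0
Trade balance (goods + services) = -228.1 + (-66.0) = -294.1
Net primary income = 431.9 - 275.8 = 156.1
Net secondary income = -55.5
Current account = -294.1 + 156.1 + (-55.5) = -193.5
Financial account = -(-193.5 + 92.6 + 37.1) = 63.8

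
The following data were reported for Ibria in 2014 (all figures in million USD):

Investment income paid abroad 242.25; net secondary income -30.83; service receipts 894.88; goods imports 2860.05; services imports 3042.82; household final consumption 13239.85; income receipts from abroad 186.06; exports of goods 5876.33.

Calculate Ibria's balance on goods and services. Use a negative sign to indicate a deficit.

Goods balance = 5876.33 - 2860.05 = 3016.28
Services balance = 894.88 - 3042.82 = -2147.94
Trade balance (goods + services) = 3016.28 + (-2147.94) = 868.34

868.34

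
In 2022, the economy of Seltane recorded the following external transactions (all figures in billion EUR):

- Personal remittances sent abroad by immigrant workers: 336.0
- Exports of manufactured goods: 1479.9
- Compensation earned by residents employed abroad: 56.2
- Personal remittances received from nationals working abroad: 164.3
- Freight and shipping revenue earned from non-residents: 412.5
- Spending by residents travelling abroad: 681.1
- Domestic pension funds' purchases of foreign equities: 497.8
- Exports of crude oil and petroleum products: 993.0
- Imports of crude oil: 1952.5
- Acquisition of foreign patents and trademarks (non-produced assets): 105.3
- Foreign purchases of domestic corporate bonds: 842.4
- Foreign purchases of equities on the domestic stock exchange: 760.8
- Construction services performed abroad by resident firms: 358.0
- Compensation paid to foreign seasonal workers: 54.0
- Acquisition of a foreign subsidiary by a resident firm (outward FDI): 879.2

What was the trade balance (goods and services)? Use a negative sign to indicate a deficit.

609.8

Goods: -1952.5 + 1479.9 + 993.0 = 520.4
Services: -681.1 + 412.5 + 358.0 = 89.4
Trade balance = 520.4 + 89.4 = 609.8
(Excluded from the trade balance — secondary income: personal remittances sent abroad by immigrant workers 336.0, personal remittances received from nationals working abroad 164.3; primary income: compensation earned by residents employed abroad 56.2, compensation paid to foreign seasonal workers 54.0; financial account: domestic pension funds' purchases of foreign equities 497.8, foreign purchases of domestic corporate bonds 842.4, foreign purchases of equities on the domestic stock exchange 760.8, acquisition of a foreign subsidiary by a resident firm (outward FDI) 879.2; capital account: acquisition of foreign patents and trademarks (non-produced assets) 105.3.)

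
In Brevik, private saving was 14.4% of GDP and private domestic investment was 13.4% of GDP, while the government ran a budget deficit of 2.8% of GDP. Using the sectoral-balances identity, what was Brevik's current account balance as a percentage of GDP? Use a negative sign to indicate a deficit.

-1.8

By the sectoral-balances identity, CA = (S_private - I) + (T - G).
Private balance = 14.4 - 13.4 = 1.0
Government balance (T - G) = -2.8
CA = 1.0 + (-2.8) = -1.8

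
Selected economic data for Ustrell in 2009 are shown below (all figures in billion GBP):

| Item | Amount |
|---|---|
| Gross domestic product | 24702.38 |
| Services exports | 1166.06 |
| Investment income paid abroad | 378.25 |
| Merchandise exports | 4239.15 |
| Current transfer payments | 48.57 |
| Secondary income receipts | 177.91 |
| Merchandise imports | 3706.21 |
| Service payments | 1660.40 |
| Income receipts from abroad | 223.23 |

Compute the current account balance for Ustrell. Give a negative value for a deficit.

Goods balance = 4239.15 - 3706.21 = 532.94
Services balance = 1166.06 - 1660.40 = -494.34
Trade balance (goods + services) = 532.94 + (-494.34) = 38.60
Net primary income = 223.23 - 378.25 = -155.02
Net secondary income = 177.91 - 48.57 = 129.34
Current account = 38.60 + (-155.02) + 129.34 = 12.92

12.92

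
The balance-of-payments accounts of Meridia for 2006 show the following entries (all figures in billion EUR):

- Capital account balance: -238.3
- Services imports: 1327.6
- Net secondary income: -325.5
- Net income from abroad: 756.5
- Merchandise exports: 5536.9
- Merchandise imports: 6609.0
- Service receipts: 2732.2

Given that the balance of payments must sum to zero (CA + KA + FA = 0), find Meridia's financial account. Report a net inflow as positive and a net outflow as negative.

-525.2

Goods balance = 5536.9 - 6609.0 = -1072.1
Services balance = 2732.2 - 1327.6 = 1404.6
Trade balance (goods + services) = -1072.1 + 1404.6 = 332.5
Net primary income = 756.5
Net secondary income = -325.5
Current account = 332.5 + 756.5 + (-325.5) = 763.5
Financial account = -(763.5 + (-238.3)) = -525.2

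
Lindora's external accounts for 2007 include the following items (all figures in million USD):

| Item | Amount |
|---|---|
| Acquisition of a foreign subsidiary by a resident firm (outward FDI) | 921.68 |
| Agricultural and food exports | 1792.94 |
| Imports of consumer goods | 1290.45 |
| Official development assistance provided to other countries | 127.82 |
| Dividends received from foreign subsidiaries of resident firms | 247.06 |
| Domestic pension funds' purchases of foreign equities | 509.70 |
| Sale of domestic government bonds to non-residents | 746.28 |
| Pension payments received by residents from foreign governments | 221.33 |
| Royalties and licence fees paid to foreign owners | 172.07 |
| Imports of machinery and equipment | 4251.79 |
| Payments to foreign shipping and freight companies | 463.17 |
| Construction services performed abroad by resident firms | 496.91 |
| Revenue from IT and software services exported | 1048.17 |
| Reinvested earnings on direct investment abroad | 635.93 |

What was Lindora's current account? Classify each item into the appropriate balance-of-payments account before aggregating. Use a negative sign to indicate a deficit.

-1862.96

Goods: -1290.45 + 1792.94 - 4251.79 = -3749.30
Services: -172.07 + 1048.17 + 496.91 - 463.17 = 909.84
Primary income: 247.06 + 635.93 = 882.99
Secondary income: -127.82 + 221.33 = 93.51
Current account = (-3749.30) + 909.84 + 882.99 + 93.51 = -1862.96
(Excluded from the current account — financial account: acquisition of a foreign subsidiary by a resident firm (outward FDI) 921.68, domestic pension funds' purchases of foreign equities 509.70, sale of domestic government bonds to non-residents 746.28.)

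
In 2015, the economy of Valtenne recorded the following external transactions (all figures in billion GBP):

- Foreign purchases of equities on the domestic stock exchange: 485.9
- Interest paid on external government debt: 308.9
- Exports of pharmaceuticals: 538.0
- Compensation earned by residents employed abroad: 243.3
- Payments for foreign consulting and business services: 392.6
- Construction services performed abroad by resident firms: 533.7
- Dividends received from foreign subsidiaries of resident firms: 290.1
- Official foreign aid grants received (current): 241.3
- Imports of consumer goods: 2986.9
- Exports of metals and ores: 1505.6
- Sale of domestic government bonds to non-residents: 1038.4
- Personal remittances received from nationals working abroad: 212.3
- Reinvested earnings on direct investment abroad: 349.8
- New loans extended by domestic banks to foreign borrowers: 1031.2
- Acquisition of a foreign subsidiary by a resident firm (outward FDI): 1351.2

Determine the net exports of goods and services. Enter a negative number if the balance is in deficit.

Goods: -2986.9 + 538.0 + 1505.6 = -943.3
Services: 533.7 - 392.6 = 141.1
Trade balance = -943.3 + 141.1 = -802.2
(Excluded from the trade balance — financial account: foreign purchases of equities on the domestic stock exchange 485.9, sale of domestic government bonds to non-residents 1038.4, new loans extended by domestic banks to foreign borrowers 1031.2, acquisition of a foreign subsidiary by a resident firm (outward FDI) 1351.2; primary income: interest paid on external government debt 308.9, compensation earned by residents employed abroad 243.3, dividends received from foreign subsidiaries of resident firms 290.1, reinvested earnings on direct investment abroad 349.8; secondary income: official foreign aid grants received (current) 241.3, personal remittances received from nationals working abroad 212.3.)

-802.2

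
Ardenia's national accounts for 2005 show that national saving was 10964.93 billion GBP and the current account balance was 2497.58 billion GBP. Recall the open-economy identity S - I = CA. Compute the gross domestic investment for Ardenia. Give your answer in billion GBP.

8467.35

I = S - CA = 10964.93 - 2497.58 = 8467.35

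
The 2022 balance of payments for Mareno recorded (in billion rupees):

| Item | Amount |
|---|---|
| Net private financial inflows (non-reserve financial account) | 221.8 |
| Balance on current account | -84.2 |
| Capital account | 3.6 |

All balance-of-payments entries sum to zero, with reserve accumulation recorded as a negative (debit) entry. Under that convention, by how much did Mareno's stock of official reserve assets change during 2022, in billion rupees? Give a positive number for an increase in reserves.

141.2

Official reserve transactions balance = -((-84.2) + 3.6 + 221.8) = -141.2
An accumulation of reserves is recorded as a debit (negative entry), so the change in the stock of reserves is the negative of that balance.
Change in official reserves = -(-141.2) = 141.2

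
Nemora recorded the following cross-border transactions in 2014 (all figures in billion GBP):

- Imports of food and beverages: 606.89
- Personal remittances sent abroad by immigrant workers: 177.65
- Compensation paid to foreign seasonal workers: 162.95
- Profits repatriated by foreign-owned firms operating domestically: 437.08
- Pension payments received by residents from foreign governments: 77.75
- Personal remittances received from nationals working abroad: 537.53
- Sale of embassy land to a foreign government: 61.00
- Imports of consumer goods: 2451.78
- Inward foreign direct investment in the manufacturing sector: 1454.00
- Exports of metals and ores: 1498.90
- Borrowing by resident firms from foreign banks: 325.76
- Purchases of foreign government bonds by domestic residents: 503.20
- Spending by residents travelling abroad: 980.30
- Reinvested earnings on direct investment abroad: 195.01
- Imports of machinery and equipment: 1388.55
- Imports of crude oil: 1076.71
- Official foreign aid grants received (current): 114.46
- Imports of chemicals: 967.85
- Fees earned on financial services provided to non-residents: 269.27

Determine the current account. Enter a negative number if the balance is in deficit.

Goods: -967.85 - 2451.78 + 1498.90 - 1076.71 - 606.89 - 1388.55 = -4992.88
Services: 269.27 - 980.30 = -711.03
Primary income: -437.08 + 195.01 - 162.95 = -405.02
Secondary income: 114.46 + 537.53 - 177.65 + 77.75 = 552.09
Current account = (-4992.88) + (-711.03) + (-405.02) + 552.09 = -5556.84
(Excluded from the current account — capital account: sale of embassy land to a foreign government 61.00; financial account: inward foreign direct investment in the manufacturing sector 1454.00, borrowing by resident firms from foreign banks 325.76, purchases of foreign government bonds by domestic residents 503.20.)

-5556.84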